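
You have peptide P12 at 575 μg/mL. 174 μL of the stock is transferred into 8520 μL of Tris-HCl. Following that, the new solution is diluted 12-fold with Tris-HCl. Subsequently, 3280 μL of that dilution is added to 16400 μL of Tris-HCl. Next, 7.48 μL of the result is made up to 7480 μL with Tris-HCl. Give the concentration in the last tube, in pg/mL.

160 pg/mL

Overall dilution factor = 49.97 × 12 × 6 × 1000 = 3.60 × 10⁶.
575 μg/mL / 3.60 × 10⁶ = 1.60 × 10⁻⁴ μg/mL = 160 pg/mL.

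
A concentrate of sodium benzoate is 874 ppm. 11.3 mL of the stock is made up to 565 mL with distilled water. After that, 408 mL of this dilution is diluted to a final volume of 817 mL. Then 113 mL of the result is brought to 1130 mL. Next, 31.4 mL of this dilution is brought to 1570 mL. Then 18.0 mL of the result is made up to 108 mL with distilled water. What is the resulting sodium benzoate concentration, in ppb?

2.91 ppb

Overall dilution factor = 50 × 2.002 × 10 × 50 × 6 = 3.00 × 10⁵.
874 ppm / 3.00 × 10⁵ = 2.91 × 10⁻³ ppm = 2.91 ppb.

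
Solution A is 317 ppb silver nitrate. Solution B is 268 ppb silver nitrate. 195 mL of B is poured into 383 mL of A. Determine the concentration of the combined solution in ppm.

0.300 ppm

C_mix = (C_A·V_A + C_B·V_B)/(V_A + V_B) = (317×383 + 268×195) / 578.0 = 300 ppb = 0.300 ppm.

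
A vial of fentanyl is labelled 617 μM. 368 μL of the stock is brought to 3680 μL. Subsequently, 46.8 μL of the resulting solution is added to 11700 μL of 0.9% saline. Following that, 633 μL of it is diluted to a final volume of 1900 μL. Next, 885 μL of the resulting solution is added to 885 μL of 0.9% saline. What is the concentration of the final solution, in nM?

Overall dilution factor = 10 × 251 × 3.002 × 2 = 1.51 × 10⁴.
617 μM / 1.51 × 10⁴ = 0.0409 μM = 40.9 nM.

40.9 nM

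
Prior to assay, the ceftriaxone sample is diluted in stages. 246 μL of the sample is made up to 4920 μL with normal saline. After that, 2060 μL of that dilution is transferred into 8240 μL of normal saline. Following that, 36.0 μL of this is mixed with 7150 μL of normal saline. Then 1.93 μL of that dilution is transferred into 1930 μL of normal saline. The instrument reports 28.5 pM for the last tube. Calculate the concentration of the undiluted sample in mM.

Overall dilution factor = 20 × 5 × 199.6 × 1001 = 2.00 × 10⁷.
Original = 28.5 pM × 2.00 × 10⁷ = 5.69 × 10⁸ pM = 0.569 mM.

0.569 mM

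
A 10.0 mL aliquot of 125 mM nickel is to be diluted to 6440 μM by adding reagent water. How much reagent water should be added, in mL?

6440 μM = 6.44 mM.
V₂ = C₁V₁/C₂ = 125 × 10.0 / 6.44 = 194 mL.
Diluent to add = V₂ − V₁ = 194 − 10.0 = 184 mL.

184 mL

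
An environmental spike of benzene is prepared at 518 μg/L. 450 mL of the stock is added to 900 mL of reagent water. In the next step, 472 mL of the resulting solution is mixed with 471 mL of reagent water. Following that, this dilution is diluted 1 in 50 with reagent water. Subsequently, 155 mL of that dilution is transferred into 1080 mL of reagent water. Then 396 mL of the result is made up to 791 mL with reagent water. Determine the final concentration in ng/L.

Overall dilution factor = 3 × 1.998 × 50 × 7.968 × 1.997 = 4770.
518 μg/L / 4770 = 0.109 μg/L = 109 ng/L.

109 ng/L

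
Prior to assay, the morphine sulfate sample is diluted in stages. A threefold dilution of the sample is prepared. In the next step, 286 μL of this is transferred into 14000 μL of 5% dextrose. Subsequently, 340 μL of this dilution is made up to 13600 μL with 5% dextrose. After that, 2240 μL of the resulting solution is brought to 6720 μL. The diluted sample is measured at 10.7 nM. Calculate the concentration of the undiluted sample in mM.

Overall dilution factor = 3 × 49.95 × 40 × 3 = 1.80 × 10⁴.
Original = 10.7 nM × 1.80 × 10⁴ = 1.92 × 10⁵ nM = 0.192 mM.

0.192 mM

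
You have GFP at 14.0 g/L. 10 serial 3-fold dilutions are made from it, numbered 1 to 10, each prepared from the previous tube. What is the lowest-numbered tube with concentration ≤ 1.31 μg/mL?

tube 9

Tube n has concentration 14.0 g/L / 3ⁿ.
Need 3ⁿ ≥ 14.0 g/L / 1.31 μg/mL = 1.07 × 10⁴, so n ≥ 8.44.
First such tube: n = 9.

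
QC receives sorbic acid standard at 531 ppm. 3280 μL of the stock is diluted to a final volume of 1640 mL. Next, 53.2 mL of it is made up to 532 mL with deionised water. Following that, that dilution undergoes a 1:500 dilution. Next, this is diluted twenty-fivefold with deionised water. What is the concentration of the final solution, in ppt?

Overall dilution factor = 500 × 10 × 500 × 25 = 6.25 × 10⁷.
531 ppm / 6.25 × 10⁷ = 8.50 × 10⁻⁶ ppm = 8.50 ppt.

8.50 ppt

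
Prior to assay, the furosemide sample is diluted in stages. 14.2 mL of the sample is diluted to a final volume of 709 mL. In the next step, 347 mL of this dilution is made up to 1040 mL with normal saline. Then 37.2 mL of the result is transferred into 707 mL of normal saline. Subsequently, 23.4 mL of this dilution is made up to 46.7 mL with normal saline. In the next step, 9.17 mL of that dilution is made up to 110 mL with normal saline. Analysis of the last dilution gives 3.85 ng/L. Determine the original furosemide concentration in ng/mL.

276 ng/mL

Overall dilution factor = 49.93 × 2.997 × 20.01 × 1.996 × 12.00 = 7.17 × 10⁴.
Original = 3.85 ng/L × 7.17 × 10⁴ = 2.76 × 10⁵ ng/L = 276 ng/mL.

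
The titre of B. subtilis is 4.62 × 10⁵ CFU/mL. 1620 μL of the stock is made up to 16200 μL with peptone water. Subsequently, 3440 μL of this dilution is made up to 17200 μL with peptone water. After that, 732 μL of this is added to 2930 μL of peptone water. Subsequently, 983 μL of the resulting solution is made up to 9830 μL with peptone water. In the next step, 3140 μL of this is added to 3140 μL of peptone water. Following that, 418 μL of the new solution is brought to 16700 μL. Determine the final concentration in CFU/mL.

Overall dilution factor = 10 × 5 × 5.003 × 10 × 2 × 39.95 = 2.00 × 10⁵.
4.62 × 10⁵ CFU/mL / 2.00 × 10⁵ = 2.31 CFU/mL.

2.31 CFU/mL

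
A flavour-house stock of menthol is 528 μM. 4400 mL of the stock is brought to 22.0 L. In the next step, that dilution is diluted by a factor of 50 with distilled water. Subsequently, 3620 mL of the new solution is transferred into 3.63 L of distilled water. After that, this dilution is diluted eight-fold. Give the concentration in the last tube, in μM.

Overall dilution factor = 5 × 50 × 2.003 × 8 = 4006.
528 μM / 4006 = 0.132 μM.

0.132 μM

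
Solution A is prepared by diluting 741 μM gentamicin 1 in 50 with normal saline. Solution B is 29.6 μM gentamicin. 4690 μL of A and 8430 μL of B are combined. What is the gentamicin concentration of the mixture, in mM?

C_A = 741 μM / 50 = 14.8 μM.
C_mix = (C_A·V_A + C_B·V_B)/(V_A + V_B) = (14.8×4690 + 29.6×8430) / 13120 = 24.3 μM = 0.0243 mM.

0.0243 mM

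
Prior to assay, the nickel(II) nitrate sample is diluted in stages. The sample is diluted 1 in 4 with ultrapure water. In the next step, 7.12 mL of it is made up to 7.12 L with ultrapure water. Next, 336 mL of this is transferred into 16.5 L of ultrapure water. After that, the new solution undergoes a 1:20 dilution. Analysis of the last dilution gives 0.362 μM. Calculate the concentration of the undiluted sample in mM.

Overall dilution factor = 4 × 1000 × 50.11 × 20 = 4.01 × 10⁶.
Original = 0.362 μM × 4.01 × 10⁶ = 1.45 × 10⁶ μM = 1450 mM.

1450 mM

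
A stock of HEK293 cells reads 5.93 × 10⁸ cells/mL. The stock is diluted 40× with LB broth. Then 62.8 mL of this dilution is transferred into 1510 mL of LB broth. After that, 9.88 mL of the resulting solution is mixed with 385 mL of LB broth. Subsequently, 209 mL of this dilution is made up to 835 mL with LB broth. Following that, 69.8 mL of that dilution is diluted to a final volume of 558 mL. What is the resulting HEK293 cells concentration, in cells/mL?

464 cells/mL

Overall dilution factor = 40 × 25.04 × 39.97 × 3.995 × 7.994 = 1.28 × 10⁶.
5.93 × 10⁸ cells/mL / 1.28 × 10⁶ = 464 cells/mL.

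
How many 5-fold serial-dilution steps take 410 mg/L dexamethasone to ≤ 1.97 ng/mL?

8

Need 5ⁿ ≥ 2.08 × 10⁵, so n ≥ log(2.08 × 10⁵)/log(5) = 7.61.
Minimum whole steps: n = 8.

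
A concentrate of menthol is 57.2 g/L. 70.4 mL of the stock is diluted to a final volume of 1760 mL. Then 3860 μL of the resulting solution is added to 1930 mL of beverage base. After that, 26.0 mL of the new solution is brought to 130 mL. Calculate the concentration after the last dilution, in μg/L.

Overall dilution factor = 25 × 501 × 5 = 6.26 × 10⁴.
57.2 g/L / 6.26 × 10⁴ = 9.13 × 10⁻⁴ g/L = 913 μg/L.

913 μg/L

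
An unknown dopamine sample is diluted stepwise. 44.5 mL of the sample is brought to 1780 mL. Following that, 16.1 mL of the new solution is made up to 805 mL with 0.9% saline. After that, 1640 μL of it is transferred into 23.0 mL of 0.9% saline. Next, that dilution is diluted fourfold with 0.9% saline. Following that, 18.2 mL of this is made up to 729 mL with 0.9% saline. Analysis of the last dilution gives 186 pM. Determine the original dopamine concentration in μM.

895 μM

Overall dilution factor = 40 × 50 × 15.02 × 4 × 40.05 = 4.81 × 10⁶.
Original = 186 pM × 4.81 × 10⁶ = 8.95 × 10⁸ pM = 895 μM.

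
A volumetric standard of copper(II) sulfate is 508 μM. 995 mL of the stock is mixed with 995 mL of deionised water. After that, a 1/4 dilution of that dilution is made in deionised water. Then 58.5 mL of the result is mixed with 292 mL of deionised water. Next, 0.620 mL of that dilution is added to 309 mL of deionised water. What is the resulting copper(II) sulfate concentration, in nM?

21.2 nM

Overall dilution factor = 2 × 4 × 5.991 × 499.4 = 2.39 × 10⁴.
508 μM / 2.39 × 10⁴ = 0.0212 μM = 21.2 nM.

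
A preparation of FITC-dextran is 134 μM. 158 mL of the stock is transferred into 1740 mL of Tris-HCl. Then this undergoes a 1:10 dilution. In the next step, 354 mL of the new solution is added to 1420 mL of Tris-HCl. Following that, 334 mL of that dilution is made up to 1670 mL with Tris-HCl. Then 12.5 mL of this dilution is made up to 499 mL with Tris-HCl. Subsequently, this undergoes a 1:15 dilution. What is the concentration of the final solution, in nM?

Overall dilution factor = 12.01 × 10 × 5.011 × 5 × 39.92 × 15 = 1.80 × 10⁶.
134 μM / 1.80 × 10⁶ = 7.43 × 10⁻⁵ μM = 0.0743 nM.

0.0743 nM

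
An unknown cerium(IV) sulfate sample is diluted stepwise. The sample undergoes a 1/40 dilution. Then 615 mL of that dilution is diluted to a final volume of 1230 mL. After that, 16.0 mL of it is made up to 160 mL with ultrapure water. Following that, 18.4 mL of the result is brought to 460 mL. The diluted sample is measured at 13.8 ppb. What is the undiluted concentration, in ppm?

276 ppm

Overall dilution factor = 40 × 2 × 10 × 25 = 2.00 × 10⁴.
Original = 13.8 ppb × 2.00 × 10⁴ = 2.76 × 10⁵ ppb = 276 ppm.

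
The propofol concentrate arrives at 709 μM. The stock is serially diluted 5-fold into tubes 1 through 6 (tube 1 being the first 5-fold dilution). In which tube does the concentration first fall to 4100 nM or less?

Tube n has concentration 709 μM / 5ⁿ.
Need 5ⁿ ≥ 709 μM / 4100 nM = 173, so n ≥ 3.20.
First such tube: n = 4.

tube 4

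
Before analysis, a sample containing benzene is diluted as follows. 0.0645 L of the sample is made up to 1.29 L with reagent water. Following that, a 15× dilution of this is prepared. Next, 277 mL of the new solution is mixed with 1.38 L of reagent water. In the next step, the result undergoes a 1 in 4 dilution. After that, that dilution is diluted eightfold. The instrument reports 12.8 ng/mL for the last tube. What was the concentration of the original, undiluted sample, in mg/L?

Overall dilution factor = 20 × 15 × 5.982 × 4 × 8 = 5.74 × 10⁴.
Original = 12.8 ng/mL × 5.74 × 10⁴ = 7.35 × 10⁵ ng/mL = 735 mg/L.

735 mg/L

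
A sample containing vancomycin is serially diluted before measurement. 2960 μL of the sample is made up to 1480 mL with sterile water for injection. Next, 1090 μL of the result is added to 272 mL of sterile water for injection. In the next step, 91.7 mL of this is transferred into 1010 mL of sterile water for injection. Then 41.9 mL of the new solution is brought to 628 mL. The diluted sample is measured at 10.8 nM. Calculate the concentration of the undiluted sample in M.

0.244 M

Overall dilution factor = 500 × 250.5 × 12.01 × 14.99 = 2.26 × 10⁷.
Original = 10.8 nM × 2.26 × 10⁷ = 2.44 × 10⁸ nM = 0.244 M.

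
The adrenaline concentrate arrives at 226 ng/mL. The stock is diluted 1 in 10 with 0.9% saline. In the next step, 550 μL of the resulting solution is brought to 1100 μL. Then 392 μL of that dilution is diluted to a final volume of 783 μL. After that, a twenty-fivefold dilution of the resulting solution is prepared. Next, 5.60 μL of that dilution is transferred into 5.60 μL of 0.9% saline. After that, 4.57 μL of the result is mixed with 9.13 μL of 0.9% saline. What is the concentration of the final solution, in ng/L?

37.7 ng/L

Overall dilution factor = 10 × 2 × 1.997 × 25 × 2 × 2.998 = 5988.
226 ng/mL / 5988 = 0.0377 ng/mL = 37.7 ng/L.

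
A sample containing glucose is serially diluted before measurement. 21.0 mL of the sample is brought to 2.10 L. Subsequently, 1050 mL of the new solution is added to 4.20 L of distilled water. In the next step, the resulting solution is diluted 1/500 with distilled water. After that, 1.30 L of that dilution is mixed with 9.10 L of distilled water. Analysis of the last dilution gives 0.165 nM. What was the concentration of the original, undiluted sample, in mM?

Overall dilution factor = 100 × 5 × 500 × 8 = 2.00 × 10⁶.
Original = 0.165 nM × 2.00 × 10⁶ = 3.30 × 10⁵ nM = 0.330 mM.

0.330 mM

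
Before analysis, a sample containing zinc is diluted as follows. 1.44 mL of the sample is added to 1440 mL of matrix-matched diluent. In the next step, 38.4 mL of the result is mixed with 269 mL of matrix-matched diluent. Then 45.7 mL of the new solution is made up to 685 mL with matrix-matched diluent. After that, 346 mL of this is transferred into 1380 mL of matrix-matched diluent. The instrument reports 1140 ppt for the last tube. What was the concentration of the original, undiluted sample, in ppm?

Overall dilution factor = 1001 × 8.005 × 14.99 × 4.988 = 5.99 × 10⁵.
Original = 1140 ppt × 5.99 × 10⁵ = 6.83 × 10⁸ ppt = 683 ppm.

683 ppm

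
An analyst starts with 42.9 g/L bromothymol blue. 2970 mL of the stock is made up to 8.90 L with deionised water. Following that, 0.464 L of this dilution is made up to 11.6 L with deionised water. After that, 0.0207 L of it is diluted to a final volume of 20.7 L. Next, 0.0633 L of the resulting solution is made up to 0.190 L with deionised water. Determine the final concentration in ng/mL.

191 ng/mL

Overall dilution factor = 2.997 × 25 × 1000 × 3.002 = 2.25 × 10⁵.
42.9 g/L / 2.25 × 10⁵ = 1.91 × 10⁻⁴ g/L = 191 ng/mL.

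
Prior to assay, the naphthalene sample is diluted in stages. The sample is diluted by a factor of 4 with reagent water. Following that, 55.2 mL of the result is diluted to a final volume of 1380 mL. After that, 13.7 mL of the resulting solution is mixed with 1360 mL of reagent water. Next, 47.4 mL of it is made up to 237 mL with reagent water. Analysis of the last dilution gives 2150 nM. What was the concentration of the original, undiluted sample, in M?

0.108 M

Overall dilution factor = 4 × 25 × 100.3 × 5 = 5.01 × 10⁴.
Original = 2150 nM × 5.01 × 10⁴ = 1.08 × 10⁸ nM = 0.108 M.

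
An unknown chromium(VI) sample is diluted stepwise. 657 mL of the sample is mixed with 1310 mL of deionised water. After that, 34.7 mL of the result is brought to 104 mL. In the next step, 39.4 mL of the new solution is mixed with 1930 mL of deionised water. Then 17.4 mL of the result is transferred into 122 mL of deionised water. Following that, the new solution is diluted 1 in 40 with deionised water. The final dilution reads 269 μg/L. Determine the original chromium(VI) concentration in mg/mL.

38.7 mg/mL

Overall dilution factor = 2.994 × 2.997 × 49.98 × 8.011 × 40 = 1.44 × 10⁵.
Original = 269 μg/L × 1.44 × 10⁵ = 3.87 × 10⁷ μg/L = 38.7 mg/mL.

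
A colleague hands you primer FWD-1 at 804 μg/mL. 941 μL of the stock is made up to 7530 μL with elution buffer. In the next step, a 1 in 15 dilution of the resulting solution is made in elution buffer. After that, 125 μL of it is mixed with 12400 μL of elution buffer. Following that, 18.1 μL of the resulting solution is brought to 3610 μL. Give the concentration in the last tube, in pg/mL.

335 pg/mL

Overall dilution factor = 8.002 × 15 × 100.2 × 199.4 = 2.40 × 10⁶.
804 μg/mL / 2.40 × 10⁶ = 3.35 × 10⁻⁴ μg/mL = 335 pg/mL.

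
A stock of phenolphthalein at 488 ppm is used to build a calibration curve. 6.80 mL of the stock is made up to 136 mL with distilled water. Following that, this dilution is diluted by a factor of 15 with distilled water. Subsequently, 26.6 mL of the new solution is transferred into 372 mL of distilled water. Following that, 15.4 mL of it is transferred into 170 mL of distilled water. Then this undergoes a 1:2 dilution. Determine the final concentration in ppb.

4.51 ppb

Overall dilution factor = 20 × 15 × 14.98 × 12.04 × 2 = 1.08 × 10⁵.
488 ppm / 1.08 × 10⁵ = 4.51 × 10⁻³ ppm = 4.51 ppb.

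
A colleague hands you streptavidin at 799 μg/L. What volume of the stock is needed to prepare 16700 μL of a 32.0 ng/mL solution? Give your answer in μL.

32.0 ng/mL = 32.0 μg/L.
V₁ = C₂V₂/C₁ = 32.0 × 16700 / 799 = 669 μL.

669 μL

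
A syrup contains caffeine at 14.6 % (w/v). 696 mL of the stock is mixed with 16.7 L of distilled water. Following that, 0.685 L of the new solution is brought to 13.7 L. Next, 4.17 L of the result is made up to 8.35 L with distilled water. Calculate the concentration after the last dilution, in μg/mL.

146 μg/mL

Overall dilution factor = 24.99 × 20 × 2.002 = 1001.
14.6 % (w/v) / 1001 = 0.0146 % (w/v) = 146 μg/mL.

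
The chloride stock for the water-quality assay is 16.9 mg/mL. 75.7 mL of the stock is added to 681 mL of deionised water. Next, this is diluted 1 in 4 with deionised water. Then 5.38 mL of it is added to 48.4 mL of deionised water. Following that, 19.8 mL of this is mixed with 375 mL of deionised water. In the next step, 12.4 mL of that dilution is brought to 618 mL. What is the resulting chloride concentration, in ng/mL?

42.5 ng/mL

Overall dilution factor = 9.996 × 4 × 9.996 × 19.94 × 49.84 = 3.97 × 10⁵.
16.9 mg/mL / 3.97 × 10⁵ = 4.25 × 10⁻⁵ mg/mL = 42.5 ng/mL.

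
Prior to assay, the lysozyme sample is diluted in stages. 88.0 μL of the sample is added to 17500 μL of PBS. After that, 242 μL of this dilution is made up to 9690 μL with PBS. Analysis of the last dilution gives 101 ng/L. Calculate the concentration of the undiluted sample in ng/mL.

Overall dilution factor = 199.9 × 40.04 = 8003.
Original = 101 ng/L × 8003 = 8.08 × 10⁵ ng/L = 808 ng/mL.

808 ng/mL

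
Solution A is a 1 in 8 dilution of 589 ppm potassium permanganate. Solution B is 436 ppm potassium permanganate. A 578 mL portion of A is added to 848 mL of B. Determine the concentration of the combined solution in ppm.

C_A = 589 ppm / 8 = 73.6 ppm.
C_mix = (C_A·V_A + C_B·V_B)/(V_A + V_B) = (73.6×578 + 436×848) / 1426 = 289 ppm.

289 ppm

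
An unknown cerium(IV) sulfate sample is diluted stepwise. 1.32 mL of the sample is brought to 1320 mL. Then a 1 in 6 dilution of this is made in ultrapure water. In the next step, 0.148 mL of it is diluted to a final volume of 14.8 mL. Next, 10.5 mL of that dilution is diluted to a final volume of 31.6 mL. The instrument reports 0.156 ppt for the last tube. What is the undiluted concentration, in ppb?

Overall dilution factor = 1000 × 6 × 100 × 3.010 = 1.81 × 10⁶.
Original = 0.156 ppt × 1.81 × 10⁶ = 2.82 × 10⁵ ppt = 282 ppb.

282 ppb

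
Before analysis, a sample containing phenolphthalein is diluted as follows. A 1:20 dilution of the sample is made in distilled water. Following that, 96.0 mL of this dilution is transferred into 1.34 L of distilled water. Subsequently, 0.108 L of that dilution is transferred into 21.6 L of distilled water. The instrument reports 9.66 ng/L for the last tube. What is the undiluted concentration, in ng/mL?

Overall dilution factor = 20 × 14.96 × 201 = 6.01 × 10⁴.
Original = 9.66 ng/L × 6.01 × 10⁴ = 5.81 × 10⁵ ng/L = 581 ng/mL.

581 ng/mL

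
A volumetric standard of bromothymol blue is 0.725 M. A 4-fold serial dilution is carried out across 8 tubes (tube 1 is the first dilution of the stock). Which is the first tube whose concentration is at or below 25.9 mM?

Tube n has concentration 0.725 M / 4ⁿ.
Need 4ⁿ ≥ 0.725 M / 25.9 mM = 28.0, so n ≥ 2.40.
First such tube: n = 3.

tube 3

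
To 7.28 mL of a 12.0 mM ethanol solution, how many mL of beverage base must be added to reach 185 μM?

465 mL

185 μM = 0.185 mM.
V₂ = C₁V₁/C₂ = 12.0 × 7.28 / 0.185 = 472 mL.
Diluent to add = V₂ − V₁ = 472 − 7.28 = 465 mL.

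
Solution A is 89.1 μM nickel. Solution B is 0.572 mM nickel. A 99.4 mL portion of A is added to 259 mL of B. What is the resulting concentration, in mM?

C_B = 0.572 mM = 572 μM.
C_mix = (C_A·V_A + C_B·V_B)/(V_A + V_B) = (89.1×99.4 + 572×259) / 358.4 = 438 μM = 0.438 mM.

0.438 mM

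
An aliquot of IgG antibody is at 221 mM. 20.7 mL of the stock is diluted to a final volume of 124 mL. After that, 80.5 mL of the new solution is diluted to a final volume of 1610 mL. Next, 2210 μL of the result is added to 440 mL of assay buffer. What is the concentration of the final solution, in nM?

9220 nM

Overall dilution factor = 5.990 × 20 × 200.1 = 2.40 × 10⁴.
221 mM / 2.40 × 10⁴ = 9.22 × 10⁻³ mM = 9220 nM.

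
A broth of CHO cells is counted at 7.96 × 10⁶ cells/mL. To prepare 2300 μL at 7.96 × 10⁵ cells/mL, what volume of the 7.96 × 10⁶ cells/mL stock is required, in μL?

230 μL

V₁ = C₂V₂/C₁ = 7.96 × 10⁵ × 2300 / 7.96 × 10⁶ = 230 μL.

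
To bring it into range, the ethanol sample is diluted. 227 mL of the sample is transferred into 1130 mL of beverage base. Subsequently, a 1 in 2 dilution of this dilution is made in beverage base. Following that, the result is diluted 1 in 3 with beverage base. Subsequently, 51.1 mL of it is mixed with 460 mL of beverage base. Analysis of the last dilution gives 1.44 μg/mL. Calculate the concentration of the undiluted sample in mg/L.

517 mg/L

Overall dilution factor = 5.978 × 2 × 3 × 10.00 = 359.
Original = 1.44 μg/mL × 359 = 517 μg/mL = 517 mg/L.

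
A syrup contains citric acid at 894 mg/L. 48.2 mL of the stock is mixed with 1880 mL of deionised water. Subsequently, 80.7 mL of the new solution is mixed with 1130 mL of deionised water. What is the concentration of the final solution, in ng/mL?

Overall dilution factor = 40.00 × 15.00 = 600.
894 mg/L / 600 = 1.49 mg/L = 1490 ng/mL.

1490 ng/mL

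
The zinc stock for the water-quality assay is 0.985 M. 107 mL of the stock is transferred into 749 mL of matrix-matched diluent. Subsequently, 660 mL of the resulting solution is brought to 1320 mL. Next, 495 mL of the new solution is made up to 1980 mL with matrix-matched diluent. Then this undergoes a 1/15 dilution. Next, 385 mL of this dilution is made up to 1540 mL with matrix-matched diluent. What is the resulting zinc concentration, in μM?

257 μM

Overall dilution factor = 8 × 2 × 4 × 15 × 4 = 3840.
0.985 M / 3840 = 2.57 × 10⁻⁴ M = 257 μM.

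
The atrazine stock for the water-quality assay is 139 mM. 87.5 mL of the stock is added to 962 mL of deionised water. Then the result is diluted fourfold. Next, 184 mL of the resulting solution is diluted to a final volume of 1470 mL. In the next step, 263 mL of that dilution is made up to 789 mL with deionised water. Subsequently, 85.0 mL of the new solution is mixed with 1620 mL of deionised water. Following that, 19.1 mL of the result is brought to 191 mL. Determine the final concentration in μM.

0.603 μM

Overall dilution factor = 11.99 × 4 × 7.989 × 3 × 20.06 × 10 = 2.31 × 10⁵.
139 mM / 2.31 × 10⁵ = 6.03 × 10⁻⁴ mM = 0.603 μM.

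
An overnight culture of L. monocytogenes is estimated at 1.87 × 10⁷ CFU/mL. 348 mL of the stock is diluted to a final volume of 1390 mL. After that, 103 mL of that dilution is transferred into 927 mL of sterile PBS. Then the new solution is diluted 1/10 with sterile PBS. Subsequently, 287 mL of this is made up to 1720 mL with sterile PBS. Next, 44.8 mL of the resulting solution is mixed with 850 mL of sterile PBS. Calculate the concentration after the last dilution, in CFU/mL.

391 CFU/mL

Overall dilution factor = 3.994 × 10 × 10 × 5.993 × 19.97 = 4.78 × 10⁴.
1.87 × 10⁷ CFU/mL / 4.78 × 10⁴ = 391 CFU/mL.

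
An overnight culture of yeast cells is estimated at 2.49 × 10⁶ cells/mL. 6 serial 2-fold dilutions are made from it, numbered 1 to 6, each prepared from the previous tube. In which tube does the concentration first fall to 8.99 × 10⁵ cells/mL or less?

tube 2

Tube n has concentration 2.49 × 10⁶ cells/mL / 2ⁿ.
Need 2ⁿ ≥ 2.49 × 10⁶ cells/mL / 8.99 × 10⁵ cells/mL = 2.77, so n ≥ 1.47.
First such tube: n = 2.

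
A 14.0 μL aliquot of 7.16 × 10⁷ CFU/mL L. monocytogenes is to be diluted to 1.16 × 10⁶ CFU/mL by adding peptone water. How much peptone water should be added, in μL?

850 μL

V₂ = C₁V₁/C₂ = 7.16 × 10⁷ × 14.0 / 1.16 × 10⁶ = 864 μL.
Diluent to add = V₂ − V₁ = 864 − 14.0 = 850 μL.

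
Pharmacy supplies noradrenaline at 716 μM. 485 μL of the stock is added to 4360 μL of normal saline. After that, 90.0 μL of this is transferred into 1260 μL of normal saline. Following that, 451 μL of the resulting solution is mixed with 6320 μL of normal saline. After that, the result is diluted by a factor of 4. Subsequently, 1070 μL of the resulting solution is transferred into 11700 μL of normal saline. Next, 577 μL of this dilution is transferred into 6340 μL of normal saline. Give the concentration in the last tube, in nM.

0.556 nM

Overall dilution factor = 9.990 × 15 × 15.01 × 4 × 11.93 × 11.99 = 1.29 × 10⁶.
716 μM / 1.29 × 10⁶ = 5.56 × 10⁻⁴ μM = 0.556 nM.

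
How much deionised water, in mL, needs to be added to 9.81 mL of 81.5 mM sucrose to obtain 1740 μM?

1740 μM = 1.74 mM.
V₂ = C₁V₁/C₂ = 81.5 × 9.81 / 1.74 = 459 mL.
Diluent to add = V₂ − V₁ = 459 − 9.81 = 450 mL.

450 mL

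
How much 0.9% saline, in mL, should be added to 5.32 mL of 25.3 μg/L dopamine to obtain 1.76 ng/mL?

71.2 mL

1.76 ng/mL = 1.76 μg/L.
V₂ = C₁V₁/C₂ = 25.3 × 5.32 / 1.76 = 76.5 mL.
Diluent to add = V₂ − V₁ = 76.5 − 5.32 = 71.2 mL.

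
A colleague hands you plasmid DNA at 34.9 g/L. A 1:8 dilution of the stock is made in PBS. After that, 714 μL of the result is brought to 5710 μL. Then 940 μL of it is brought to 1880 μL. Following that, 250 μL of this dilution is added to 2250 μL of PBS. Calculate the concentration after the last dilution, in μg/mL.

Overall dilution factor = 8 × 7.997 × 2 × 10 = 1280.
34.9 g/L / 1280 = 0.0273 g/L = 27.3 μg/mL.

27.3 μg/mL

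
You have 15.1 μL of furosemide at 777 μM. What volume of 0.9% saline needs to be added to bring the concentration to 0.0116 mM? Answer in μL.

0.0116 mM = 11.6 μM.
V₂ = C₁V₁/C₂ = 777 × 15.1 / 11.6 = 1011 μL.
Diluent to add = V₂ − V₁ = 1011 − 15.1 = 996 μL.

996 μL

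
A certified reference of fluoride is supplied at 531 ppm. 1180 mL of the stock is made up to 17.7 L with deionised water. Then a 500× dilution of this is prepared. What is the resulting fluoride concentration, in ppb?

Overall dilution factor = 15 × 500 = 7500.
531 ppm / 7500 = 0.0708 ppm = 70.8 ppb.

70.8 ppb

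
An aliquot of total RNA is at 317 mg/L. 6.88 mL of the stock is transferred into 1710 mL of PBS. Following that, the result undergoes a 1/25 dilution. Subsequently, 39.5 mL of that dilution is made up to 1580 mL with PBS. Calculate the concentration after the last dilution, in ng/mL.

Overall dilution factor = 249.5 × 25 × 40 = 2.50 × 10⁵.
317 mg/L / 2.50 × 10⁵ = 1.27 × 10⁻³ mg/L = 1.27 ng/mL.

1.27 ng/mL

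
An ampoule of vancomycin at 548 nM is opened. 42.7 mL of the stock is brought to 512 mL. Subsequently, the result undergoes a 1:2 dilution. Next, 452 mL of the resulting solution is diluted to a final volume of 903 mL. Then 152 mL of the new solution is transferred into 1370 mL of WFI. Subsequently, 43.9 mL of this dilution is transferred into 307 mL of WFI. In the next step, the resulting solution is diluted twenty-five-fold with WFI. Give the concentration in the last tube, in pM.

5.72 pM

Overall dilution factor = 11.99 × 2 × 1.998 × 10.01 × 7.993 × 25 = 9.59 × 10⁴.
548 nM / 9.59 × 10⁴ = 5.72 × 10⁻³ nM = 5.72 pM.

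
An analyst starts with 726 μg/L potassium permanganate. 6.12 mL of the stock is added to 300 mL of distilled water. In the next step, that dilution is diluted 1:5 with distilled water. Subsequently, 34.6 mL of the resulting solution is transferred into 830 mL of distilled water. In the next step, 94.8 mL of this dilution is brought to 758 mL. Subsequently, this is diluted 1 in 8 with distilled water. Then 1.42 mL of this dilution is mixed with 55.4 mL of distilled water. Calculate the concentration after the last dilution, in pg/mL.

0.0454 pg/mL

Overall dilution factor = 50.02 × 5 × 24.99 × 7.996 × 8 × 40.01 = 1.60 × 10⁷.
726 μg/L / 1.60 × 10⁷ = 4.54 × 10⁻⁵ μg/L = 0.0454 pg/mL.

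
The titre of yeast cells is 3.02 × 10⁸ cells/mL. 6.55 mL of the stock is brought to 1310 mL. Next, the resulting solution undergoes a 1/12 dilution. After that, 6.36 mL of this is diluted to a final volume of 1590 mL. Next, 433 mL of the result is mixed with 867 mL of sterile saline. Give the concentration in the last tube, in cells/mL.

168 cells/mL

Overall dilution factor = 200 × 12 × 250 × 3.002 = 1.80 × 10⁶.
3.02 × 10⁸ cells/mL / 1.80 × 10⁶ = 168 cells/mL.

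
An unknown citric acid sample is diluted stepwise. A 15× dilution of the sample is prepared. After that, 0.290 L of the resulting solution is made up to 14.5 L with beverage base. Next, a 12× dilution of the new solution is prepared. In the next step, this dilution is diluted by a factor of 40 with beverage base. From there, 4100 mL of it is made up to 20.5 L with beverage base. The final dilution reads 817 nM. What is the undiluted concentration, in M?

1.47 M

Overall dilution factor = 15 × 50 × 12 × 40 × 5 = 1.80 × 10⁶.
Original = 817 nM × 1.80 × 10⁶ = 1.47 × 10⁹ nM = 1.47 M.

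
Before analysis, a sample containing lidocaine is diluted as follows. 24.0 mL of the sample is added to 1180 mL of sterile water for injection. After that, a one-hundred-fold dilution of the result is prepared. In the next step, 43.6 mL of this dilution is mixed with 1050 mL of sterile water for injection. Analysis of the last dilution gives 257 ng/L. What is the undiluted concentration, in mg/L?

Overall dilution factor = 50.17 × 100 × 25.08 = 1.26 × 10⁵.
Original = 257 ng/L × 1.26 × 10⁵ = 3.23 × 10⁷ ng/L = 32.3 mg/L.

32.3 mg/L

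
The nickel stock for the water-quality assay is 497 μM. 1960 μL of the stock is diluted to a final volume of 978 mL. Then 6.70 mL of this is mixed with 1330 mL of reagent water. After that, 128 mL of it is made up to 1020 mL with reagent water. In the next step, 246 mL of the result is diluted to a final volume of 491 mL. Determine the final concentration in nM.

Overall dilution factor = 499.0 × 199.5 × 7.969 × 1.996 = 1.58 × 10⁶.
497 μM / 1.58 × 10⁶ = 3.14 × 10⁻⁴ μM = 0.314 nM.

0.314 nM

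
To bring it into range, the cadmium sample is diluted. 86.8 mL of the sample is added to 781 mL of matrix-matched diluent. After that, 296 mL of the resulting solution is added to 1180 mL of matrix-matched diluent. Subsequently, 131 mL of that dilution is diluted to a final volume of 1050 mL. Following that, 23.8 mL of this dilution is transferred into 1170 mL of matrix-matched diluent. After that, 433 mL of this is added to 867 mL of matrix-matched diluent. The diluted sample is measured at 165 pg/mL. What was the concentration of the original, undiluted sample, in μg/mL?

9.93 μg/mL

Overall dilution factor = 9.998 × 4.986 × 8.015 × 50.16 × 3.002 = 6.02 × 10⁴.
Original = 165 pg/mL × 6.02 × 10⁴ = 9.93 × 10⁶ pg/mL = 9.93 μg/mL.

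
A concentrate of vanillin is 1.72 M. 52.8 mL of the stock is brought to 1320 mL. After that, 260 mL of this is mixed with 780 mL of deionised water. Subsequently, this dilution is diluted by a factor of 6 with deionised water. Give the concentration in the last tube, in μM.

Overall dilution factor = 25 × 4 × 6 = 600.
1.72 M / 600 = 2.87 × 10⁻³ M = 2870 μM.

2870 μM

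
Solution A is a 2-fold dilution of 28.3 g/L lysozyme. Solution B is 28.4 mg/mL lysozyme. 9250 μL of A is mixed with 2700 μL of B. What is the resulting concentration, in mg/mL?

C_A = 28.3 g/L / 2 = 14.2 g/L.
C_B = 28.4 mg/mL = 28.4 g/L.
C_mix = (C_A·V_A + C_B·V_B)/(V_A + V_B) = (14.2×9250 + 28.4×2700) / 11950 = 17.4 g/L = 17.4 mg/mL.

17.4 mg/mL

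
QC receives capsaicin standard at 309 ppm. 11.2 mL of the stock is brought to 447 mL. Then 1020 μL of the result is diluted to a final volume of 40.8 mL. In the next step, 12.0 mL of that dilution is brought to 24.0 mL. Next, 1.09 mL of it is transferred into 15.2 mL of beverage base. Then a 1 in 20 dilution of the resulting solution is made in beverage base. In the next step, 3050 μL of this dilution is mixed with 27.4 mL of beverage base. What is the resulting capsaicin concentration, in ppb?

Overall dilution factor = 39.91 × 40 × 2 × 14.94 × 20 × 9.984 = 9.53 × 10⁶.
309 ppm / 9.53 × 10⁶ = 3.24 × 10⁻⁵ ppm = 0.0324 ppb.

0.0324 ppb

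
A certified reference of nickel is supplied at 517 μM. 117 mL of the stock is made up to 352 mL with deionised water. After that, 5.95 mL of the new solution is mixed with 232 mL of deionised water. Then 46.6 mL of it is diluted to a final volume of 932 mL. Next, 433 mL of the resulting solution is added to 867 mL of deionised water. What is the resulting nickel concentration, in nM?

Overall dilution factor = 3.009 × 39.99 × 20 × 3.002 = 7225.
517 μM / 7225 = 0.0716 μM = 71.6 nM.

71.6 nM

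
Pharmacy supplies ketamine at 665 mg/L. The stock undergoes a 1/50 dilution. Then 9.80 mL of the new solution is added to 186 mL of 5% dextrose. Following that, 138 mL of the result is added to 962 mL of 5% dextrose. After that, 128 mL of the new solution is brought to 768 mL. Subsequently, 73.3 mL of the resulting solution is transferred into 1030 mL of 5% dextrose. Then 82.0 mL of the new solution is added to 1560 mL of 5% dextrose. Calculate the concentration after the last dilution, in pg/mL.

46.2 pg/mL

Overall dilution factor = 50 × 19.98 × 7.971 × 6 × 15.05 × 20.02 = 1.44 × 10⁷.
665 mg/L / 1.44 × 10⁷ = 4.62 × 10⁻⁵ mg/L = 46.2 pg/mL.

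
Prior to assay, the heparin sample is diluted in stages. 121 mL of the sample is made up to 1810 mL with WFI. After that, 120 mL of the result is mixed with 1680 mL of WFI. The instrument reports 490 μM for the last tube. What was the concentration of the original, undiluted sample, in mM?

Overall dilution factor = 14.96 × 15 = 224.
Original = 490 μM × 224 = 1.10 × 10⁵ μM = 110 mM.

110 mM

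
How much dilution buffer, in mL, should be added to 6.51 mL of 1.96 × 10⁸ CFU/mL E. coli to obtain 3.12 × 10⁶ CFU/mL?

402 mL

V₂ = C₁V₁/C₂ = 1.96 × 10⁸ × 6.51 / 3.12 × 10⁶ = 409 mL.
Diluent to add = V₂ − V₁ = 409 − 6.51 = 402 mL.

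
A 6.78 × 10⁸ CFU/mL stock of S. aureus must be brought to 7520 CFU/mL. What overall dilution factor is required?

Factor = C₀/C_target = 6.78 × 10⁸ CFU/mL / 7520 CFU/mL = 9.02 × 10⁴.

9.02 × 10⁴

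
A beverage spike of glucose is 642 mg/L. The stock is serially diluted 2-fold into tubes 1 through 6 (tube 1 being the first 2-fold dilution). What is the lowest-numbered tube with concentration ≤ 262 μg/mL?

tube 2

Tube n has concentration 642 mg/L / 2ⁿ.
Need 2ⁿ ≥ 642 mg/L / 262 μg/mL = 2.45, so n ≥ 1.29.
First such tube: n = 2.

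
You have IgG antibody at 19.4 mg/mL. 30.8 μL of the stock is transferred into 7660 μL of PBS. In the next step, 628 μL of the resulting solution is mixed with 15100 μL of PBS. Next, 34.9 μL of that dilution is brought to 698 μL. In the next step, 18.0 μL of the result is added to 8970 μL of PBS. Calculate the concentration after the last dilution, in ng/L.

Overall dilution factor = 249.7 × 25.04 × 20 × 499.3 = 6.25 × 10⁷.
19.4 mg/mL / 6.25 × 10⁷ = 3.11 × 10⁻⁷ mg/mL = 311 ng/L.

311 ng/L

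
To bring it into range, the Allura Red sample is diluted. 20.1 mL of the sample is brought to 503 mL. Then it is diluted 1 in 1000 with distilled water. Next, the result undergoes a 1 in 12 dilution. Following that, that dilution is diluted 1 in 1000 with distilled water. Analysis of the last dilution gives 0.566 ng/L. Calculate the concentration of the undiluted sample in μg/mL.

170 μg/mL

Overall dilution factor = 25.02 × 1000 × 12 × 1000 = 3.00 × 10⁸.
Original = 0.566 ng/L × 3.00 × 10⁸ = 1.70 × 10⁸ ng/L = 170 μg/mL.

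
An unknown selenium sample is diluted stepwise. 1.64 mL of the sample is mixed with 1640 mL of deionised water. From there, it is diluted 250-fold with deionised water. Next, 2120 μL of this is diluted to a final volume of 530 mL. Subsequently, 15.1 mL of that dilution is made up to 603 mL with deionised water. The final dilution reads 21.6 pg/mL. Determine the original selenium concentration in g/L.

54.0 g/L

Overall dilution factor = 1001 × 250 × 250 × 39.93 = 2.50 × 10⁹.
Original = 21.6 pg/mL × 2.50 × 10⁹ = 5.40 × 10¹⁰ pg/mL = 54.0 g/L.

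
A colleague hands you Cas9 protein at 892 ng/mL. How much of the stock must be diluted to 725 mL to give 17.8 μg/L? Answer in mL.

14.5 mL

17.8 μg/L = 17.8 ng/mL.
V₁ = C₂V₂/C₁ = 17.8 × 725 / 892 = 14.5 mL.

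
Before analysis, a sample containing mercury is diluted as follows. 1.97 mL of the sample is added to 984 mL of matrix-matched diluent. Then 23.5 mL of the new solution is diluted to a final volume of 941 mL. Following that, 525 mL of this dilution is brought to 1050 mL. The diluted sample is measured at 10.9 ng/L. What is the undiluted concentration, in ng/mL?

Overall dilution factor = 500.5 × 40.04 × 2 = 4.01 × 10⁴.
Original = 10.9 ng/L × 4.01 × 10⁴ = 4.37 × 10⁵ ng/L = 437 ng/mL.

437 ng/mL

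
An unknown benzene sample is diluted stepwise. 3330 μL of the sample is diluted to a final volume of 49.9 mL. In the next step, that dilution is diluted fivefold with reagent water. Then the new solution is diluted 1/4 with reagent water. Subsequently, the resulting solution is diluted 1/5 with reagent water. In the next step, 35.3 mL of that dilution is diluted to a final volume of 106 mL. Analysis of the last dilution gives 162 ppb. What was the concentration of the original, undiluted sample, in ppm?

Overall dilution factor = 14.98 × 5 × 4 × 5 × 3.003 = 4500.
Original = 162 ppb × 4500 = 7.29 × 10⁵ ppb = 729 ppm.

729 ppm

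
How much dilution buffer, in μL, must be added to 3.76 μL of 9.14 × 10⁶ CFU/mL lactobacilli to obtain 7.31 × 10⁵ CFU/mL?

V₂ = C₁V₁/C₂ = 9.14 × 10⁶ × 3.76 / 7.31 × 10⁵ = 47.0 μL.
Diluent to add = V₂ − V₁ = 47.0 − 3.76 = 43.3 μL.

43.3 μL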